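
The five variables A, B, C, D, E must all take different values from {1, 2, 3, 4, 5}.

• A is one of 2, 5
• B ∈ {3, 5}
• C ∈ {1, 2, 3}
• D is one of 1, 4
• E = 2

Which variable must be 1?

C

E must be 2 (only option left). So A, C can't be 2.
A must be 5 (only option left). Remove 5 from B.
B's domain is down to {3}, so B = 3. Remove 3 from C.
So 1 goes to C.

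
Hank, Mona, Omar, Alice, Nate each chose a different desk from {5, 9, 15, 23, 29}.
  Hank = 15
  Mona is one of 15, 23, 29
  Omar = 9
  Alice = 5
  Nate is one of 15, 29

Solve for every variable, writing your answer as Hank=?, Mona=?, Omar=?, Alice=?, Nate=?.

Hank=15, Mona=23, Omar=9, Alice=5, Nate=29

Hank has just one choice, so Hank = 15. Remove 15 from Mona, Nate.
Omar must be 9 (only option left).
Alice has just one choice, so Alice = 5.
Nate must be 29 (only option left). Eliminate 29 elsewhere: Mona.
Mona has just one choice, so Mona = 23.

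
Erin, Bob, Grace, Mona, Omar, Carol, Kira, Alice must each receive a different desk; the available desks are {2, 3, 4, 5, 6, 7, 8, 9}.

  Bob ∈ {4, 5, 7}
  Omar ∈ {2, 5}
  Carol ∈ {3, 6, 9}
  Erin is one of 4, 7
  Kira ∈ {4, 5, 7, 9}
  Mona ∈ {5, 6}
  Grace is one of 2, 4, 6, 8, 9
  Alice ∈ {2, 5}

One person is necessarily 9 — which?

Kira

The 8 variables together cover exactly {2, 3, 4, 5, 6, 7, 8, 9} — 8 values for 8 variables — and 3 appears only in Carol's list, so Carol = 3.
The 7 still-open variables together cover exactly {2, 4, 5, 6, 7, 8, 9} — 7 values for 7 variables — and 8 appears only in Grace's list, so Grace = 8.
The 6 still-open variables together cover exactly {2, 4, 5, 6, 7, 9} — 6 values for 6 variables — and 6 appears only in Mona's list, so Mona = 6.
The 5 still-open variables draw from only 5 values {2, 4, 5, 7, 9}, so each is used; only Kira can be 9, hence Kira = 9.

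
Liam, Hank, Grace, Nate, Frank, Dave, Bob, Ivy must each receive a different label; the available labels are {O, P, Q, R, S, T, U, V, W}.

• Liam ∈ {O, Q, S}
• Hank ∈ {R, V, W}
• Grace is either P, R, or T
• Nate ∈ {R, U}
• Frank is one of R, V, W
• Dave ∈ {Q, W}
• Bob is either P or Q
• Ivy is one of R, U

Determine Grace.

T

The 2 variables Nate and Ivy are confined to {R, U}, which locks those values in; drop them from Hank, Grace, Frank.
The 2 variables Hank and Frank are confined to {V, W}, which locks those values in; drop them from Dave.
Dave has just one choice, so Dave = Q. Remove Q from Liam, Bob.
Bob must be P (only option left). Remove P from Grace.
So Grace = T.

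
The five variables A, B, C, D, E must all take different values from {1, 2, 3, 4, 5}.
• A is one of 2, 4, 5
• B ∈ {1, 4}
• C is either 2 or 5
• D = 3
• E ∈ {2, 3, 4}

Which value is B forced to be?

D's domain is down to {3}, so D = 3. Strike 3 from E.
The 4 still-open variables together cover exactly {1, 2, 4, 5} — 4 values for 4 variables — and 1 appears only in B's list, so B = 1.

1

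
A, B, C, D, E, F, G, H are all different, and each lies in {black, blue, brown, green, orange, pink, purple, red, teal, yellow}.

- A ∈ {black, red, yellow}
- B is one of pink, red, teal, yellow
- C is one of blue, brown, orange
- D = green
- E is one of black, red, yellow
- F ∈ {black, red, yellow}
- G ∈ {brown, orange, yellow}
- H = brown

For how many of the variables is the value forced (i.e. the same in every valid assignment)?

4

D must be green (only option left).
H's domain is down to {brown}, so H = brown. Eliminate brown elsewhere: C, G.
A, E, F between them cover only {black, red, yellow} — a naked triple. Remove those values from B, G.
G's domain is down to {orange}, so G = orange. Eliminate orange elsewhere: C.
C has just one choice, so C = blue.
Determined: C=blue, D=green, G=orange, H=brown. The other variables each still have more than one consistent value. That makes 4.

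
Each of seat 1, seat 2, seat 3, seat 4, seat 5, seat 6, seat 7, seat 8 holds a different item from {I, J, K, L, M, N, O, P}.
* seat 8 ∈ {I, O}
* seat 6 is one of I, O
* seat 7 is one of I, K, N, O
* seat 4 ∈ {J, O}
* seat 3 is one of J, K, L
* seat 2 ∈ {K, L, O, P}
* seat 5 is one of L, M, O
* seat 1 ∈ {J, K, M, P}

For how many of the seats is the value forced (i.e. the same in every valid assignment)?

2

The 8 variables draw from only 8 values {I, J, K, L, M, N, O, P}, so each is used; only seat 7 can be N, hence seat 7 = N.
The 2 variables seat 6 and seat 8 are confined to {I, O}, which locks those values in; drop them from seat 2, seat 4, seat 5.
That leaves seat 4 = J. Strike J from seat 1, seat 3.
Determined: seat 4=J, seat 7=N. The other seats each still have more than one consistent value. That makes 2.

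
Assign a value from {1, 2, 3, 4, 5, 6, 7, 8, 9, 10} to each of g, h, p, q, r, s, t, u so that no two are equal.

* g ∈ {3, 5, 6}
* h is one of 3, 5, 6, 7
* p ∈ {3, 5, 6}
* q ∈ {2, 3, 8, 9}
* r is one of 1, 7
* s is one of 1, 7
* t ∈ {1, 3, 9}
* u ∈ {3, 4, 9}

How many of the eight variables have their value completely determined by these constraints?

2

r and s share exactly the 2 values {1, 7}; by pigeonhole those values go to them, so strike 1, 7 from h, t.
g, h, p between them cover only {3, 5, 6} — a naked triple. Remove those values from q, t, u.
t must be 9 (only option left). So q, u can't be 9.
u must be 4 (only option left).
Determined: t=9, u=4. The other variables each still have more than one consistent value. That makes 2.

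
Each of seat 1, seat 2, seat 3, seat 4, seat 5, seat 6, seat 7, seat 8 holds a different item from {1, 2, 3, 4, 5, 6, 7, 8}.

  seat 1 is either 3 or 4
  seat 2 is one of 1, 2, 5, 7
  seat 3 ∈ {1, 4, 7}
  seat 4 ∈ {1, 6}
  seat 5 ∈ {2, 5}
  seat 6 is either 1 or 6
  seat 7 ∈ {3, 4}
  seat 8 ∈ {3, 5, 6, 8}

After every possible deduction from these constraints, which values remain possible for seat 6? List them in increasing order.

1, 6

Among the 8 variables, 8 fits only seat 8 (and all 8 values in {1, 2, 3, 4, 5, 6, 7, 8} must be used), so seat 8 = 8.
The 2 variables seat 1 and seat 7 are confined to {3, 4}, which locks those values in; drop them from seat 3.
seat 4 and seat 6 between them cover only {1, 6} — a naked pair. Remove those values from seat 2, seat 3.
seat 3's domain is down to {7}, so seat 3 = 7. Eliminate 7 elsewhere: seat 2.
No further eliminations apply; seat 6 can still be any of 1, 6.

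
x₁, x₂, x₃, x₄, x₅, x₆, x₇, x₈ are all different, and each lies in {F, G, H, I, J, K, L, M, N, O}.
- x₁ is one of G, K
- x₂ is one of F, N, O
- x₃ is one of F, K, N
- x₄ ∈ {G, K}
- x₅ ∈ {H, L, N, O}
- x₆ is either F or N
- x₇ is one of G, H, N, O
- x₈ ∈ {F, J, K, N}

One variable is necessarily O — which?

x₂

The 8 variables draw from only 8 values {F, G, H, J, K, L, N, O}, so each is used; only x₈ can be J, hence x₈ = J.
Among the 7 still-open variables, L fits only x₅ (and all 7 values in {F, G, H, K, L, N, O} must be used), so x₅ = L.
Among the 6 still-open variables, H fits only x₇ (and all 6 values in {F, G, H, K, N, O} must be used), so x₇ = H.
The 5 still-open variables together cover exactly {F, G, K, N, O} — 5 values for 5 variables — and O appears only in x₂'s list, so x₂ = O.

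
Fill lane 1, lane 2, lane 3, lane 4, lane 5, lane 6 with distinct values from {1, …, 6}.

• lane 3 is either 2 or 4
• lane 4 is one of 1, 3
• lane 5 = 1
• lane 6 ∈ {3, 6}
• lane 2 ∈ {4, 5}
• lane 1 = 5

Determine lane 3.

2

lane 1 must be 5 (only option left). Remove 5 from lane 2.
lane 2 must be 4 (only option left). So lane 3 can't be 4.
So lane 3 = 2.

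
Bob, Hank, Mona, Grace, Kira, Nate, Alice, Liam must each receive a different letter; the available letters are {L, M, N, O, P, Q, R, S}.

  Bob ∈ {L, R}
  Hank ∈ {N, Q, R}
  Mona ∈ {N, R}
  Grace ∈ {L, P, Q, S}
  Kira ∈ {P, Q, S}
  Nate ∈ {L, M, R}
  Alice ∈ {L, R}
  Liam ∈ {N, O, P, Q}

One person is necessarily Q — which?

Hank

Among the 8 variables, M fits only Nate (and all 8 values in {L, M, N, O, P, Q, R, S} must be used), so Nate = M.
The 7 still-open variables draw from only 7 values {L, N, O, P, Q, R, S}, so each is used; only Liam can be O, hence Liam = O.
Bob and Alice between them cover only {L, R} — a naked pair. Remove those values from Hank, Mona, Grace.
Mona has just one choice, so Mona = N. Eliminate N elsewhere: Hank.
So Q goes to Hank.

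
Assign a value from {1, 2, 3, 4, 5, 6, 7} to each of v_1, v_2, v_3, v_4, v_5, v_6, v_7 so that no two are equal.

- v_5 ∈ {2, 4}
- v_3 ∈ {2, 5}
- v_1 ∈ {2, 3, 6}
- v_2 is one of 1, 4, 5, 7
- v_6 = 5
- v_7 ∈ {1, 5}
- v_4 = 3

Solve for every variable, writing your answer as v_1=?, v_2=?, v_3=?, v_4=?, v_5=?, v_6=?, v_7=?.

v_1=6, v_2=7, v_3=2, v_4=3, v_5=4, v_6=5, v_7=1

v_4 has just one choice, so v_4 = 3. Remove 3 from v_1.
That leaves v_6 = 5. Strike 5 from v_2, v_3, v_7.
v_7 has just one choice, so v_7 = 1. So v_2 can't be 1.
v_3 has just one choice, so v_3 = 2. Eliminate 2 elsewhere: v_1, v_5.
That leaves v_5 = 4. Eliminate 4 elsewhere: v_2.
v_1 must be 6 (only option left).
v_2 must be 7 (only option left).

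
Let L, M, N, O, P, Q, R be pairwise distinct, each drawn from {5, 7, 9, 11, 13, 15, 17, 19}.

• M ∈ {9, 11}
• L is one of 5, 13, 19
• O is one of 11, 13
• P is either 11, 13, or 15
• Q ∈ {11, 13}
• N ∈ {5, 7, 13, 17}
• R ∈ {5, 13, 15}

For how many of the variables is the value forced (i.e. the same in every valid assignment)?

4

O and Q between them cover only {11, 13} — a naked pair. Remove those values from L, M, N, P, R.
M's domain is down to {9}, so M = 9.
P must be 15 (only option left). So R can't be 15.
R has just one choice, so R = 5. Strike 5 from L, N.
L has just one choice, so L = 19.
Determined: L=19, M=9, P=15, R=5. The other variables each still have more than one consistent value. That makes 4.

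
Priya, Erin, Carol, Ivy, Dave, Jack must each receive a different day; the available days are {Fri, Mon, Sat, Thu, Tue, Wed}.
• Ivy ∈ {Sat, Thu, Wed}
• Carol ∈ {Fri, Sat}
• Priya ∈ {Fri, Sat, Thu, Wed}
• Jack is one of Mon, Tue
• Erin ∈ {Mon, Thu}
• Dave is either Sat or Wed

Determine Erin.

Among the 6 variables, Tue fits only Jack (and all 6 values in {Fri, Mon, Sat, Thu, Tue, Wed} must be used), so Jack = Tue.
The 5 still-open variables together cover exactly {Fri, Mon, Sat, Thu, Wed} — 5 values for 5 variables — and Mon appears only in Erin's list, so Erin = Mon.

Mon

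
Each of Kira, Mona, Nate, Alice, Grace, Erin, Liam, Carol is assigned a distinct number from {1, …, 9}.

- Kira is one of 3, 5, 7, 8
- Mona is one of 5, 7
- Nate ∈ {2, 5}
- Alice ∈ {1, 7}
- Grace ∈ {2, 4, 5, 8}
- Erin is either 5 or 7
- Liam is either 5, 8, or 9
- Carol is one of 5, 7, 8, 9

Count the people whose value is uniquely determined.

The 8 variables draw from only 8 values {1, 2, 3, 4, 5, 7, 8, 9}, so each is used; only Alice can be 1, hence Alice = 1.
The 7 still-open variables draw from only 7 values {2, 3, 4, 5, 7, 8, 9}, so each is used; only Kira can be 3, hence Kira = 3.
The 6 still-open variables draw from only 6 values {2, 4, 5, 7, 8, 9}, so each is used; only Grace can be 4, hence Grace = 4.
The 5 still-open variables together cover exactly {2, 5, 7, 8, 9} — 5 values for 5 variables — and 2 appears only in Nate's list, so Nate = 2.
The 2 variables Mona and Erin are confined to {5, 7}, which locks those values in; drop them from Liam, Carol.
Determined: Kira=3, Nate=2, Alice=1, Grace=4. The other people each still have more than one consistent value. That makes 4.

4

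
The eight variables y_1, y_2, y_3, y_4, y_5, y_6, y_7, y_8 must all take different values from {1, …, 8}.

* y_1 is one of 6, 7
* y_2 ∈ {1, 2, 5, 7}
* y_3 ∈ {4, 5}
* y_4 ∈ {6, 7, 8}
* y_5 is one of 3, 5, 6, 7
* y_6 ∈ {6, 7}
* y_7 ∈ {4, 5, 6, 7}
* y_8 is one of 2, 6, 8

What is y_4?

Among the 8 variables, 1 fits only y_2 (and all 8 values in {1, 2, 3, 4, 5, 6, 7, 8} must be used), so y_2 = 1.
Among the 7 still-open variables, 2 fits only y_8 (and all 7 values in {2, 3, 4, 5, 6, 7, 8} must be used), so y_8 = 2.
The 6 still-open variables together cover exactly {3, 4, 5, 6, 7, 8} — 6 values for 6 variables — and 3 appears only in y_5's list, so y_5 = 3.
The 5 still-open variables draw from only 5 values {4, 5, 6, 7, 8}, so each is used; only y_4 can be 8, hence y_4 = 8.

8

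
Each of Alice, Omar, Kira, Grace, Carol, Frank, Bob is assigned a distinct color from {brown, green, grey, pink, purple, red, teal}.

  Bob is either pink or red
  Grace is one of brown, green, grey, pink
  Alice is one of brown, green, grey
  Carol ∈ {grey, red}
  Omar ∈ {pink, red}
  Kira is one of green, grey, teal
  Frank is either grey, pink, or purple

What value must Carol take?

The 7 variables together cover exactly {brown, green, grey, pink, purple, red, teal} — 7 values for 7 variables — and purple appears only in Frank's list, so Frank = purple.
The 6 still-open variables together cover exactly {brown, green, grey, pink, red, teal} — 6 values for 6 variables — and teal appears only in Kira's list, so Kira = teal.
Omar and Bob share exactly the 2 values {pink, red}; by pigeonhole those values go to them, so strike pink, red from Grace, Carol.
So Carol = grey.

grey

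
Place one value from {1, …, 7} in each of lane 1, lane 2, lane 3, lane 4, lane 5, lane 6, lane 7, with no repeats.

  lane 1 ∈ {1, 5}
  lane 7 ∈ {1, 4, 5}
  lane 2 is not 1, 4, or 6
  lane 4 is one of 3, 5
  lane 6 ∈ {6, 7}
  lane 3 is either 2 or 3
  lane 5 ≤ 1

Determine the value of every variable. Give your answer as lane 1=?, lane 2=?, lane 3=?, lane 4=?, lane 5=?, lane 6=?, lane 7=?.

lane 1=5, lane 2=7, lane 3=2, lane 4=3, lane 5=1, lane 6=6, lane 7=4

lane 5's domain is down to {1}, so lane 5 = 1. Eliminate 1 elsewhere: lane 1, lane 7.
lane 1 must be 5 (only option left). Strike 5 from lane 2, lane 4, lane 7.
lane 4 has just one choice, so lane 4 = 3. Remove 3 from lane 2, lane 3.
lane 7 has just one choice, so lane 7 = 4.
lane 3 has just one choice, so lane 3 = 2. Remove 2 from lane 2.
lane 2 has just one choice, so lane 2 = 7. Remove 7 from lane 6.
lane 6 has just one choice, so lane 6 = 6.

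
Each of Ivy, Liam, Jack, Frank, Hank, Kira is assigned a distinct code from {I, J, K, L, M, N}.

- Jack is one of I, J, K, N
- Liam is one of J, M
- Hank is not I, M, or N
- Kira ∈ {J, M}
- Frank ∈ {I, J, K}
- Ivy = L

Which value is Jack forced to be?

N

Ivy has just one choice, so Ivy = L. So Hank can't be L.
The 5 still-open variables together cover exactly {I, J, K, M, N} — 5 values for 5 variables — and N appears only in Jack's list, so Jack = N.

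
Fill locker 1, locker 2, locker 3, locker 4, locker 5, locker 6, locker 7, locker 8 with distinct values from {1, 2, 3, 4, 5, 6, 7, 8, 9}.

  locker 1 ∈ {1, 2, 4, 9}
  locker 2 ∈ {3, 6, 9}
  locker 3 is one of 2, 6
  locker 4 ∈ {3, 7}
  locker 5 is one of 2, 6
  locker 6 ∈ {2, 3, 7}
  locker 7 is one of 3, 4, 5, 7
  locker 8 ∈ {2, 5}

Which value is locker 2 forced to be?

9

The 8 variables together cover exactly {1, 2, 3, 4, 5, 6, 7, 9} — 8 values for 8 variables — and 1 appears only in locker 1's list, so locker 1 = 1.
Among the 7 still-open variables, 4 fits only locker 7 (and all 7 values in {2, 3, 4, 5, 6, 7, 9} must be used), so locker 7 = 4.
The 6 still-open variables together cover exactly {2, 3, 5, 6, 7, 9} — 6 values for 6 variables — and 5 appears only in locker 8's list, so locker 8 = 5.
Among the 5 still-open variables, 9 fits only locker 2 (and all 5 values in {2, 3, 6, 7, 9} must be used), so locker 2 = 9.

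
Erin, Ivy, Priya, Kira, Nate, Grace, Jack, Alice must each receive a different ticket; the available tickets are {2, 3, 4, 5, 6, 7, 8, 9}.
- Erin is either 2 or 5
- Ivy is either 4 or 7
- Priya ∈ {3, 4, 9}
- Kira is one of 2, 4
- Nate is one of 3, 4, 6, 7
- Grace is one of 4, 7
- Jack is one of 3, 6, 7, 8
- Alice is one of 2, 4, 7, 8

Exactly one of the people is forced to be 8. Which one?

Alice

Among the 8 variables, 5 fits only Erin (and all 8 values in {2, 3, 4, 5, 6, 7, 8, 9} must be used), so Erin = 5.
The 7 still-open variables draw from only 7 values {2, 3, 4, 6, 7, 8, 9}, so each is used; only Priya can be 9, hence Priya = 9.
The 2 variables Ivy and Grace are confined to {4, 7}, which locks those values in; drop them from Kira, Nate, Jack, Alice.
Kira must be 2 (only option left). Eliminate 2 elsewhere: Alice.
So 8 goes to Alice.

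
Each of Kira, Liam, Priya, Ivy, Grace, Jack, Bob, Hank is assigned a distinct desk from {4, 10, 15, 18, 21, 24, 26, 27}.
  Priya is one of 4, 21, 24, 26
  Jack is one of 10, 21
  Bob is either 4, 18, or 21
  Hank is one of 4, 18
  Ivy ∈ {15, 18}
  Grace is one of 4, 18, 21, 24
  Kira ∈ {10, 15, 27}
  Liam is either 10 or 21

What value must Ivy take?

15

Among the 8 variables, 26 fits only Priya (and all 8 values in {4, 10, 15, 18, 21, 24, 26, 27} must be used), so Priya = 26.
Among the 7 still-open variables, 24 fits only Grace (and all 7 values in {4, 10, 15, 18, 21, 24, 27} must be used), so Grace = 24.
The 6 still-open variables draw from only 6 values {4, 10, 15, 18, 21, 27}, so each is used; only Kira can be 27, hence Kira = 27.
The 5 still-open variables together cover exactly {4, 10, 15, 18, 21} — 5 values for 5 variables — and 15 appears only in Ivy's list, so Ivy = 15.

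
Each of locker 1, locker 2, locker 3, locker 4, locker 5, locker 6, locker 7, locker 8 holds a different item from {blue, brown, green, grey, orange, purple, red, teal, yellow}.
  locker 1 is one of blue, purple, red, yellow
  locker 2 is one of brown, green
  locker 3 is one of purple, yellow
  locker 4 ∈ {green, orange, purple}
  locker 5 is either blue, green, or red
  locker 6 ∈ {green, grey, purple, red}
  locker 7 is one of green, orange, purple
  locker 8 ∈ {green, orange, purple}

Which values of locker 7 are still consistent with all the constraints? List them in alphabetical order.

The 8 variables draw from only 8 values {blue, brown, green, grey, orange, purple, red, yellow}, so each is used; only locker 2 can be brown, hence locker 2 = brown.
The 7 still-open variables draw from only 7 values {blue, green, grey, orange, purple, red, yellow}, so each is used; only locker 6 can be grey, hence locker 6 = grey.
The 3 variables locker 4, locker 7, locker 8 are confined to {green, orange, purple}, which locks those values in; drop them from locker 1, locker 3, locker 5.
locker 3 has just one choice, so locker 3 = yellow. Remove yellow from locker 1.
No further eliminations apply; locker 7 can still be any of green, orange, purple.

green, orange, purple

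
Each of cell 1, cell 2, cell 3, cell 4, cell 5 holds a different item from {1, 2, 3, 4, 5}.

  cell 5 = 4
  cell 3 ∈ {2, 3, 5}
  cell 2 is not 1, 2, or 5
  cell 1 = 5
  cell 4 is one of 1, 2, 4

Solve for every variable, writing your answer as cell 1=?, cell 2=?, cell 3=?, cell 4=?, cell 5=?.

cell 1=5, cell 2=3, cell 3=2, cell 4=1, cell 5=4

cell 1 must be 5 (only option left). Strike 5 from cell 3.
cell 5 has just one choice, so cell 5 = 4. Eliminate 4 elsewhere: cell 2, cell 4.
That leaves cell 2 = 3. Eliminate 3 elsewhere: cell 3.
That leaves cell 3 = 2. Strike 2 from cell 4.
That leaves cell 4 = 1.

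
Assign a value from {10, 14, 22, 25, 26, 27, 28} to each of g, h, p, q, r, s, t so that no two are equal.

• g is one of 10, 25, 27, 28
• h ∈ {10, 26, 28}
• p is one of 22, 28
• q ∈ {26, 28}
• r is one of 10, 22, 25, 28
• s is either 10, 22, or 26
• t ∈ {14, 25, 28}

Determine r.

25

Among the 7 variables, 14 fits only t (and all 7 values in {10, 14, 22, 25, 26, 27, 28} must be used), so t = 14.
Among the 6 still-open variables, 27 fits only g (and all 6 values in {10, 22, 25, 26, 27, 28} must be used), so g = 27.
The 5 still-open variables draw from only 5 values {10, 22, 25, 26, 28}, so each is used; only r can be 25, hence r = 25.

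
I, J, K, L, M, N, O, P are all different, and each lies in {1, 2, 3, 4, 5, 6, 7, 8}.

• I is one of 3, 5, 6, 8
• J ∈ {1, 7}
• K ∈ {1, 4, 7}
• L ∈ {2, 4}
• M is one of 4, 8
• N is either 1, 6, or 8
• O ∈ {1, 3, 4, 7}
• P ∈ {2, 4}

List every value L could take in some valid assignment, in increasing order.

2, 4

The 8 variables draw from only 8 values {1, 2, 3, 4, 5, 6, 7, 8}, so each is used; only I can be 5, hence I = 5.
The 7 still-open variables together cover exactly {1, 2, 3, 4, 6, 7, 8} — 7 values for 7 variables — and 3 appears only in O's list, so O = 3.
Among the 6 still-open variables, 6 fits only N (and all 6 values in {1, 2, 4, 6, 7, 8} must be used), so N = 6.
The 5 still-open variables together cover exactly {1, 2, 4, 7, 8} — 5 values for 5 variables — and 8 appears only in M's list, so M = 8.
The 2 variables L and P are confined to {2, 4}, which locks those values in; drop them from K.
No further eliminations apply; L can still be any of 2, 4.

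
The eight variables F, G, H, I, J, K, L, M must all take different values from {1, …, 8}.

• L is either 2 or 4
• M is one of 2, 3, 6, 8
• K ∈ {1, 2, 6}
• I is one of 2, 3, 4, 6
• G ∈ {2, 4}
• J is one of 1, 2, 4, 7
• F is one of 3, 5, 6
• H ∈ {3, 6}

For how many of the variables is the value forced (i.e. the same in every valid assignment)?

4

The 8 variables draw from only 8 values {1, 2, 3, 4, 5, 6, 7, 8}, so each is used; only F can be 5, hence F = 5.
The 7 still-open variables draw from only 7 values {1, 2, 3, 4, 6, 7, 8}, so each is used; only J can be 7, hence J = 7.
The 6 still-open variables together cover exactly {1, 2, 3, 4, 6, 8} — 6 values for 6 variables — and 1 appears only in K's list, so K = 1.
The 5 still-open variables together cover exactly {2, 3, 4, 6, 8} — 5 values for 5 variables — and 8 appears only in M's list, so M = 8.
G and L between them cover only {2, 4} — a naked pair. Remove those values from I.
Determined: F=5, J=7, K=1, M=8. The other variables each still have more than one consistent value. That makes 4.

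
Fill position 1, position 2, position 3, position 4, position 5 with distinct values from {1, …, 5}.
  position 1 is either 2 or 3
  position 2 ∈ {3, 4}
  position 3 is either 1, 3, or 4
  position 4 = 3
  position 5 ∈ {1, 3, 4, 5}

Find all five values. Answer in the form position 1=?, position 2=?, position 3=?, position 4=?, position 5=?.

position 1=2, position 2=4, position 3=1, position 4=3, position 5=5

position 4's domain is down to {3}, so position 4 = 3. Remove 3 from position 1, position 2, position 3, position 5.
position 1 must be 2 (only option left).
position 2's domain is down to {4}, so position 2 = 4. Eliminate 4 elsewhere: position 3, position 5.
That leaves position 3 = 1. So position 5 can't be 1.
That leaves position 5 = 5.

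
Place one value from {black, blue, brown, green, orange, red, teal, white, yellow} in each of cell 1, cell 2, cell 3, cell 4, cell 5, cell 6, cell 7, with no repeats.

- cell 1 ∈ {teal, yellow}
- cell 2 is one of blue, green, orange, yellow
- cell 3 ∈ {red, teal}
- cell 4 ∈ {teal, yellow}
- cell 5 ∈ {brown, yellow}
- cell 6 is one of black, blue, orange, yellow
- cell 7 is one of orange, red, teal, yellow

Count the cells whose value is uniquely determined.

3

cell 1 and cell 4 between them cover only {teal, yellow} — a naked pair. Remove those values from cell 2, cell 3, cell 5, cell 6, cell 7.
cell 3's domain is down to {red}, so cell 3 = red. Remove red from cell 7.
cell 5 has just one choice, so cell 5 = brown.
cell 7 must be orange (only option left). So cell 2, cell 6 can't be orange.
Determined: cell 3=red, cell 5=brown, cell 7=orange. The other cells each still have more than one consistent value. That makes 3.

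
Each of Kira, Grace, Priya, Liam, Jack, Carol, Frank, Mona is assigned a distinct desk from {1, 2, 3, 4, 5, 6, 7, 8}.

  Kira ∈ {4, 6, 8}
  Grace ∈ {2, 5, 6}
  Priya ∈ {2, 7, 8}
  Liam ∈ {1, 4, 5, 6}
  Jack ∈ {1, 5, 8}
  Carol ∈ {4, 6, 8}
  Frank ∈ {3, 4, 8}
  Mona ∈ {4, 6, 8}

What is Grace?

The 8 variables draw from only 8 values {1, 2, 3, 4, 5, 6, 7, 8}, so each is used; only Frank can be 3, hence Frank = 3.
The 7 still-open variables together cover exactly {1, 2, 4, 5, 6, 7, 8} — 7 values for 7 variables — and 7 appears only in Priya's list, so Priya = 7.
Among the 6 still-open variables, 2 fits only Grace (and all 6 values in {1, 2, 4, 5, 6, 8} must be used), so Grace = 2.

2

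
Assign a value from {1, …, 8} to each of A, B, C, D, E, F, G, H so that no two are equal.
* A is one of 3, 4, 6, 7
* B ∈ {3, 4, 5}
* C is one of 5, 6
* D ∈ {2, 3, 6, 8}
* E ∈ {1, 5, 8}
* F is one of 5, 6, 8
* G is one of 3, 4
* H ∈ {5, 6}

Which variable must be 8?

The 8 variables together cover exactly {1, 2, 3, 4, 5, 6, 7, 8} — 8 values for 8 variables — and 1 appears only in E's list, so E = 1.
The 7 still-open variables draw from only 7 values {2, 3, 4, 5, 6, 7, 8}, so each is used; only D can be 2, hence D = 2.
Among the 6 still-open variables, 7 fits only A (and all 6 values in {3, 4, 5, 6, 7, 8} must be used), so A = 7.
Among the 5 still-open variables, 8 fits only F (and all 5 values in {3, 4, 5, 6, 8} must be used), so F = 8.

F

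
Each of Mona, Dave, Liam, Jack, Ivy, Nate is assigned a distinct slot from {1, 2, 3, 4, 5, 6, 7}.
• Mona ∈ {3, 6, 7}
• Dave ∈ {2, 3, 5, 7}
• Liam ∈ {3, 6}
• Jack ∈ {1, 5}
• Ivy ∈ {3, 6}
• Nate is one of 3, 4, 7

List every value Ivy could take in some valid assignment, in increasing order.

The 2 variables Liam and Ivy are confined to {3, 6}, which locks those values in; drop them from Mona, Dave, Nate.
That leaves Mona = 7. Remove 7 from Dave, Nate.
Nate's domain is down to {4}, so Nate = 4.
No further eliminations apply; Ivy can still be any of 3, 6.

3, 6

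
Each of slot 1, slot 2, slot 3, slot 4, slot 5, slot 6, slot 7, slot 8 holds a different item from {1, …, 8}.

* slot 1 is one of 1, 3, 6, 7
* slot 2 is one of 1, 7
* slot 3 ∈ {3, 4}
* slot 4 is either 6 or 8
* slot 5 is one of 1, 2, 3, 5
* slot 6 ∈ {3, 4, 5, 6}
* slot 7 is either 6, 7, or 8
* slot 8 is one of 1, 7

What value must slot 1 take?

The 8 variables draw from only 8 values {1, 2, 3, 4, 5, 6, 7, 8}, so each is used; only slot 5 can be 2, hence slot 5 = 2.
The 7 still-open variables draw from only 7 values {1, 3, 4, 5, 6, 7, 8}, so each is used; only slot 6 can be 5, hence slot 6 = 5.
The 6 still-open variables together cover exactly {1, 3, 4, 6, 7, 8} — 6 values for 6 variables — and 4 appears only in slot 3's list, so slot 3 = 4.
Among the 5 still-open variables, 3 fits only slot 1 (and all 5 values in {1, 3, 6, 7, 8} must be used), so slot 1 = 3.

3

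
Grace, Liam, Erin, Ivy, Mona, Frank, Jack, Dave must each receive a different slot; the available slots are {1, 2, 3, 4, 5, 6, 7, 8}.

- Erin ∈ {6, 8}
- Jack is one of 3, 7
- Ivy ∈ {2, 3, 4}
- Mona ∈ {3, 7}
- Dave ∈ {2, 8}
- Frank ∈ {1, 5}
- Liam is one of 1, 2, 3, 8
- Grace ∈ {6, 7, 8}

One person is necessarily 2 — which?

Dave

The 8 variables draw from only 8 values {1, 2, 3, 4, 5, 6, 7, 8}, so each is used; only Ivy can be 4, hence Ivy = 4.
Among the 7 still-open variables, 5 fits only Frank (and all 7 values in {1, 2, 3, 5, 6, 7, 8} must be used), so Frank = 5.
The 6 still-open variables together cover exactly {1, 2, 3, 6, 7, 8} — 6 values for 6 variables — and 1 appears only in Liam's list, so Liam = 1.
Among the 5 still-open variables, 2 fits only Dave (and all 5 values in {2, 3, 6, 7, 8} must be used), so Dave = 2.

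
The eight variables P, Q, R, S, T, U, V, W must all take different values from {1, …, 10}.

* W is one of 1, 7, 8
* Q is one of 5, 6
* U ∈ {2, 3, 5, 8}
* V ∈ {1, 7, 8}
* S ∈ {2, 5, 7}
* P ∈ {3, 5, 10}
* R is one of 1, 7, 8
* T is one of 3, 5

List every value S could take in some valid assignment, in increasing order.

2, 5

The 8 variables draw from only 8 values {1, 2, 3, 5, 6, 7, 8, 10}, so each is used; only Q can be 6, hence Q = 6.
Among the 7 still-open variables, 10 fits only P (and all 7 values in {1, 2, 3, 5, 7, 8, 10} must be used), so P = 10.
R, V, W between them cover only {1, 7, 8} — a naked triple. Remove those values from S, U.
No further eliminations apply; S can still be any of 2, 5.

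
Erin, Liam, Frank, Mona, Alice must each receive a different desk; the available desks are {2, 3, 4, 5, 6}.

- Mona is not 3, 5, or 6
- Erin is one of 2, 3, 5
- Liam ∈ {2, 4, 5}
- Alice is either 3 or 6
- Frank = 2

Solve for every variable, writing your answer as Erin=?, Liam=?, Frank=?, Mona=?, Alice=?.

Frank has just one choice, so Frank = 2. Eliminate 2 elsewhere: Erin, Liam, Mona.
That leaves Mona = 4. So Liam can't be 4.
Liam has just one choice, so Liam = 5. So Erin can't be 5.
Erin's domain is down to {3}, so Erin = 3. Strike 3 from Alice.
Alice has just one choice, so Alice = 6.

Erin=3, Liam=5, Frank=2, Mona=4, Alice=6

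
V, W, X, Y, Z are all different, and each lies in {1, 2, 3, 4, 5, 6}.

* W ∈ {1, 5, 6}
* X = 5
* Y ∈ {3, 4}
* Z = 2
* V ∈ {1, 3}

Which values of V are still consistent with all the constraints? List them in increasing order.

X must be 5 (only option left). So W can't be 5.
That leaves Z = 2.
No further eliminations apply; V can still be any of 1, 3.

1, 3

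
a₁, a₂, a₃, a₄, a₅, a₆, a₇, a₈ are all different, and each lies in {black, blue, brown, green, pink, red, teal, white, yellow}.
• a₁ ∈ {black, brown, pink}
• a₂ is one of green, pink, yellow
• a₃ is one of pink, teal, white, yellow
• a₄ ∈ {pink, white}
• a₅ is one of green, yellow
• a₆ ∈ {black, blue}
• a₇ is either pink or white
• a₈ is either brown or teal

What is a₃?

teal

Among the 8 variables, blue fits only a₆ (and all 8 values in {black, blue, brown, green, pink, teal, white, yellow} must be used), so a₆ = blue.
The 7 still-open variables draw from only 7 values {black, brown, green, pink, teal, white, yellow}, so each is used; only a₁ can be black, hence a₁ = black.
Among the 6 still-open variables, brown fits only a₈ (and all 6 values in {brown, green, pink, teal, white, yellow} must be used), so a₈ = brown.
Among the 5 still-open variables, teal fits only a₃ (and all 5 values in {green, pink, teal, white, yellow} must be used), so a₃ = teal.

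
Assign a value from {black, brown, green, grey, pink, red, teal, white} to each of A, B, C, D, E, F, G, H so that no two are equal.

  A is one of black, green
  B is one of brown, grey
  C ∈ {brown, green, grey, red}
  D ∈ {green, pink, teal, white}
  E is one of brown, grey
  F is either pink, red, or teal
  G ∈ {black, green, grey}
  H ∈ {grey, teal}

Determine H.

Among the 8 variables, white fits only D (and all 8 values in {black, brown, green, grey, pink, red, teal, white} must be used), so D = white.
The 7 still-open variables together cover exactly {black, brown, green, grey, pink, red, teal} — 7 values for 7 variables — and pink appears only in F's list, so F = pink.
Among the 6 still-open variables, red fits only C (and all 6 values in {black, brown, green, grey, red, teal} must be used), so C = red.
The 5 still-open variables together cover exactly {black, brown, green, grey, teal} — 5 values for 5 variables — and teal appears only in H's list, so H = teal.

teal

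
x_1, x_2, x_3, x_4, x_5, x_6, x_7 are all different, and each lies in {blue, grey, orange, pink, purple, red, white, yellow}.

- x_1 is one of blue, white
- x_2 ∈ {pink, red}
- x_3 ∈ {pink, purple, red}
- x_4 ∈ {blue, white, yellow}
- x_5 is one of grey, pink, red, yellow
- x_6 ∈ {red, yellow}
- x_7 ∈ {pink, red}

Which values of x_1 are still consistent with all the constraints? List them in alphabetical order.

blue, white

The 7 variables draw from only 7 values {blue, grey, pink, purple, red, white, yellow}, so each is used; only x_5 can be grey, hence x_5 = grey.
The 6 still-open variables together cover exactly {blue, pink, purple, red, white, yellow} — 6 values for 6 variables — and purple appears only in x_3's list, so x_3 = purple.
x_2 and x_7 between them cover only {pink, red} — a naked pair. Remove those values from x_6.
x_6 has just one choice, so x_6 = yellow. Remove yellow from x_4.
No further eliminations apply; x_1 can still be any of blue, white.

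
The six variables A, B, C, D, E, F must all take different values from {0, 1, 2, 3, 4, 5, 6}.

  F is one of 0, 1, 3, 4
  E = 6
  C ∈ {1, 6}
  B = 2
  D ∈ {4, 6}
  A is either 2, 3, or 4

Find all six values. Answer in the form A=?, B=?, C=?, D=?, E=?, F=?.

B has just one choice, so B = 2. Eliminate 2 elsewhere: A.
E's domain is down to {6}, so E = 6. Eliminate 6 elsewhere: C, D.
That leaves C = 1. Remove 1 from F.
D's domain is down to {4}, so D = 4. So A, F can't be 4.
A must be 3 (only option left). Strike 3 from F.
F must be 0 (only option left).

A=3, B=2, C=1, D=4, E=6, F=0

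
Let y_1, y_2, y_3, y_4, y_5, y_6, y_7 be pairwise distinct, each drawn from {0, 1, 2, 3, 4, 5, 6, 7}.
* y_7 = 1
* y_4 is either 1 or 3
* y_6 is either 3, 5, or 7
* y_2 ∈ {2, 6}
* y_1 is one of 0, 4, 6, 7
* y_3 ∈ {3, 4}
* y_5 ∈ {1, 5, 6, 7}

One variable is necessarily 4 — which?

y_3

y_7's domain is down to {1}, so y_7 = 1. So y_4, y_5 can't be 1.
That leaves y_4 = 3. Remove 3 from y_3, y_6.
So 4 goes to y_3.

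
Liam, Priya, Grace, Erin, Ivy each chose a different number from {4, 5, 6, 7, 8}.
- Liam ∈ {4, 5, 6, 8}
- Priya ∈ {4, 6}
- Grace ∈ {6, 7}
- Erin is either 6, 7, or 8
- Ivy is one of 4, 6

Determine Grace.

7

The 5 variables draw from only 5 values {4, 5, 6, 7, 8}, so each is used; only Liam can be 5, hence Liam = 5.
The 4 still-open variables together cover exactly {4, 6, 7, 8} — 4 values for 4 variables — and 8 appears only in Erin's list, so Erin = 8.
Among the 3 still-open variables, 7 fits only Grace (and all 3 values in {4, 6, 7} must be used), so Grace = 7.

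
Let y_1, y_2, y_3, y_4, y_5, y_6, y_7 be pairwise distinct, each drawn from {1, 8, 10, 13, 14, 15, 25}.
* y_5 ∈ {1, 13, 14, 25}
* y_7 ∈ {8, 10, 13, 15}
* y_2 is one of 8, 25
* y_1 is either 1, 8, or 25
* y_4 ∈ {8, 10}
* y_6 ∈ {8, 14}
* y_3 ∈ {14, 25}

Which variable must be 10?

y_4

The 7 variables together cover exactly {1, 8, 10, 13, 14, 15, 25} — 7 values for 7 variables — and 15 appears only in y_7's list, so y_7 = 15.
Among the 6 still-open variables, 10 fits only y_4 (and all 6 values in {1, 8, 10, 13, 14, 25} must be used), so y_4 = 10.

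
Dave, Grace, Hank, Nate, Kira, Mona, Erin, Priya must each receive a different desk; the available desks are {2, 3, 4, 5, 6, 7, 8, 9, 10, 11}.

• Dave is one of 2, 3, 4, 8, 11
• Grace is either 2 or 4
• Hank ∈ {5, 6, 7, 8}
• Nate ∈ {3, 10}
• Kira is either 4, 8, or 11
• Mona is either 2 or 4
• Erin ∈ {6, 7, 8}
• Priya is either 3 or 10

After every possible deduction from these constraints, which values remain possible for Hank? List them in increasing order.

The 2 variables Grace and Mona are confined to {2, 4}, which locks those values in; drop them from Dave, Kira.
Nate and Priya share exactly the 2 values {3, 10}; by pigeonhole those values go to them, so strike 3, 10 from Dave.
The 2 variables Dave and Kira are confined to {8, 11}, which locks those values in; drop them from Hank, Erin.
No further eliminations apply; Hank can still be any of 5, 6, 7.

5, 6, 7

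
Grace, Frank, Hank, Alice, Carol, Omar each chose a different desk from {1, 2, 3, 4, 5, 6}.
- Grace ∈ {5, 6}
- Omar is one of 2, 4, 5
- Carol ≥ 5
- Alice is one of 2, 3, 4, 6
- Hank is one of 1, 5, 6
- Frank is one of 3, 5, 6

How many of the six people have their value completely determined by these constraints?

2

Among the 6 variables, 1 fits only Hank (and all 6 values in {1, 2, 3, 4, 5, 6} must be used), so Hank = 1.
The 2 variables Grace and Carol are confined to {5, 6}, which locks those values in; drop them from Frank, Alice, Omar.
Frank's domain is down to {3}, so Frank = 3. So Alice can't be 3.
Determined: Frank=3, Hank=1. The other people each still have more than one consistent value. That makes 2.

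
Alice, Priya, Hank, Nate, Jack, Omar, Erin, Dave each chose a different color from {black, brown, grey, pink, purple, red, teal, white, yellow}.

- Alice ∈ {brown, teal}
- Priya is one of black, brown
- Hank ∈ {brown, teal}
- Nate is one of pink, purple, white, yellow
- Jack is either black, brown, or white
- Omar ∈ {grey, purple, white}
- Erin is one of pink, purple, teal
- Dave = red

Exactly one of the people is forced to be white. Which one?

Dave must be red (only option left).
Alice and Hank between them cover only {brown, teal} — a naked pair. Remove those values from Priya, Jack, Erin.
That leaves Priya = black. So Jack can't be black.
So white goes to Jack.

Jack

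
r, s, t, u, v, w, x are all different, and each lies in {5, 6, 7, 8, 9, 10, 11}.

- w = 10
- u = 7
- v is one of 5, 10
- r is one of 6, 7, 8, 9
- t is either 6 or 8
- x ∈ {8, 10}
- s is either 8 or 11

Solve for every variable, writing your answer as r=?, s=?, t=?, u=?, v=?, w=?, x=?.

r=9, s=11, t=6, u=7, v=5, w=10, x=8

u has just one choice, so u = 7. So r can't be 7.
That leaves w = 10. Strike 10 from v, x.
x has just one choice, so x = 8. Strike 8 from r, s, t.
s has just one choice, so s = 11.
That leaves t = 6. Strike 6 from r.
v must be 5 (only option left).
That leaves r = 9.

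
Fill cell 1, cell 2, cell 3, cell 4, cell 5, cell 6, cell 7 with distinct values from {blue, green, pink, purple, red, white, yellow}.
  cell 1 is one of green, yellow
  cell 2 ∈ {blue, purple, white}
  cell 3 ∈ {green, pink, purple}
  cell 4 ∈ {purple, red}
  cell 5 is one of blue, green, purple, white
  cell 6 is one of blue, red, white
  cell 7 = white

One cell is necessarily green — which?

cell 7 has just one choice, so cell 7 = white. Remove white from cell 2, cell 5, cell 6.
The 6 still-open variables draw from only 6 values {blue, green, pink, purple, red, yellow}, so each is used; only cell 3 can be pink, hence cell 3 = pink.
The 5 still-open variables together cover exactly {blue, green, purple, red, yellow} — 5 values for 5 variables — and yellow appears only in cell 1's list, so cell 1 = yellow.
Among the 4 still-open variables, green fits only cell 5 (and all 4 values in {blue, green, purple, red} must be used), so cell 5 = green.

cell 5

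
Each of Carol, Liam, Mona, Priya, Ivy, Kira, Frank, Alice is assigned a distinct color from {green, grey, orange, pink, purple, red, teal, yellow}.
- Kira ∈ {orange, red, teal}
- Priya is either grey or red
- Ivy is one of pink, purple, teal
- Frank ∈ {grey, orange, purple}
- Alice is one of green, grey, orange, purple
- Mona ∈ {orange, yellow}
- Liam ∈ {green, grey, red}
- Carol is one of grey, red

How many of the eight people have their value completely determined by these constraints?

4

The 8 variables together cover exactly {green, grey, orange, pink, purple, red, teal, yellow} — 8 values for 8 variables — and pink appears only in Ivy's list, so Ivy = pink.
Among the 7 still-open variables, teal fits only Kira (and all 7 values in {green, grey, orange, purple, red, teal, yellow} must be used), so Kira = teal.
The 6 still-open variables draw from only 6 values {green, grey, orange, purple, red, yellow}, so each is used; only Mona can be yellow, hence Mona = yellow.
Carol and Priya share exactly the 2 values {grey, red}; by pigeonhole those values go to them, so strike grey, red from Liam, Frank, Alice.
Liam's domain is down to {green}, so Liam = green. Eliminate green elsewhere: Alice.
Determined: Liam=green, Mona=yellow, Ivy=pink, Kira=teal. The other people each still have more than one consistent value. That makes 4.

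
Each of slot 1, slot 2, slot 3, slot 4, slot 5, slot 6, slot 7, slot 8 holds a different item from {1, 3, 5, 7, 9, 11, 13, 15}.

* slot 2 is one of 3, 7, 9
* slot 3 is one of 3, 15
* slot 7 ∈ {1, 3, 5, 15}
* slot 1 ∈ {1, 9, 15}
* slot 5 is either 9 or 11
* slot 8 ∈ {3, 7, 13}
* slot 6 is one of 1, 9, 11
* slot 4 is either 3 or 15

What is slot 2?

The 8 variables draw from only 8 values {1, 3, 5, 7, 9, 11, 13, 15}, so each is used; only slot 7 can be 5, hence slot 7 = 5.
The 7 still-open variables draw from only 7 values {1, 3, 7, 9, 11, 13, 15}, so each is used; only slot 8 can be 13, hence slot 8 = 13.
Among the 6 still-open variables, 7 fits only slot 2 (and all 6 values in {1, 3, 7, 9, 11, 15} must be used), so slot 2 = 7.

7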